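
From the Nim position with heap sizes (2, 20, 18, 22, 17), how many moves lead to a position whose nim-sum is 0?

3

In binary:
  00010  (2)
  10100  (20)
  10010  (18)
  10110  (22)
  10001  (17)
  -----
  00011  (3)
The overall nim-sum is X = 3. A heap of size p has a winning move iff p XOR X < p (reduce it to p XOR X).
  2: 2 XOR 3 = 1 < 2 — winning move (to 1).
  20: 20 XOR 3 = 23 ≥ 20 — no move.
  18: 18 XOR 3 = 17 < 18 — winning move (to 17).
  22: 22 XOR 3 = 21 < 22 — winning move (to 21).
  17: 17 XOR 3 = 18 ≥ 17 — no move.
That gives 3 winning moves.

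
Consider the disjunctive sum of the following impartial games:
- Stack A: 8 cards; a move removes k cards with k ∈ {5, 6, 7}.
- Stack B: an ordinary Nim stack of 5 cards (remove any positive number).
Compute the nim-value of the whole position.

For stack A, compute g(0), g(1), … with moves {5, 6, 7}:
k:     0  1  2  3  4  5  6  7  8
g(k):  0  0  0  0  0  1  1  1  1
So g(8) = 1.
Stack B is a plain Nim stack of size 5, so its Grundy value is 5.
By the Sprague-Grundy theorem, the Grundy value of a sum of independent games is the XOR of the component values.
Combined value = 1 XOR 5 = 4.

4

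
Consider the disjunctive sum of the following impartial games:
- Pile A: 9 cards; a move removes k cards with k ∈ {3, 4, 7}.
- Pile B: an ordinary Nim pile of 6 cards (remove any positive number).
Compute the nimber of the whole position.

5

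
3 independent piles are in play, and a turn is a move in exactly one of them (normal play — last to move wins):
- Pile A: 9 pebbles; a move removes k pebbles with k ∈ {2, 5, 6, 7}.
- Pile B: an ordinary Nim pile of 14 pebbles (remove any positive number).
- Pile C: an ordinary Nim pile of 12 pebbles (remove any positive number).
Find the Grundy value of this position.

Grundy values for pile A (subtraction set {2, 5, 6, 7}):
g(0) = mex{} = 0
g(1) = mex{} = 0
g(2) = mex{0} = 1
g(3) = mex{0} = 1
g(4) = mex{1} = 0
g(5) = mex{0,1} = 2
g(6) = mex{0} = 1
g(7) = mex{0,1,2} = 3
g(8) = mex{0,1} = 2
g(9) = mex{0,1,3} = 2
So g(9) = 2.
Pile B is a plain Nim pile of size 14, so its Grundy value is 14.
Pile C is a plain Nim pile of size 12, so its Grundy value is 12.
By the Sprague-Grundy theorem, the Grundy value of a sum of independent games is the XOR of the component values.
Combined value = 2 ⊕ 14 ⊕ 12 = 0.

0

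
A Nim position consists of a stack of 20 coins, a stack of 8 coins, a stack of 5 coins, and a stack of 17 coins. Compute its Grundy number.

Compute the nim-sum pairwise:
20 ^ 8 = 28
28 ^ 5 = 25
25 ^ 17 = 8

8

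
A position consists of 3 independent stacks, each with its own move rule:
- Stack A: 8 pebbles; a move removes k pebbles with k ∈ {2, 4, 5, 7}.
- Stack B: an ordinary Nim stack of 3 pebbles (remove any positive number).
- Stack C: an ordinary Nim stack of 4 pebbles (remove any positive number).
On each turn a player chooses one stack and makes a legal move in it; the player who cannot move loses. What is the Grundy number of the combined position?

3

Build the Grundy sequence for stack A with g(k) = mex{g(k−s) : s ∈ {2, 4, 5, 7}, s ≤ k}:
k:     0  1  2  3  4  5  6  7  8
g(k):  0  0  1  1  2  2  3  3  4
So g(8) = 4.
Stack B is a plain Nim stack of size 3, so its Grundy value is 3.
Stack C is a plain Nim stack of size 4, so its Grundy value is 4.
By the Sprague-Grundy theorem, the Grundy value of a sum of independent games is the XOR of the component values.
Combined value = 4 ⊕ 3 ⊕ 4 = 3.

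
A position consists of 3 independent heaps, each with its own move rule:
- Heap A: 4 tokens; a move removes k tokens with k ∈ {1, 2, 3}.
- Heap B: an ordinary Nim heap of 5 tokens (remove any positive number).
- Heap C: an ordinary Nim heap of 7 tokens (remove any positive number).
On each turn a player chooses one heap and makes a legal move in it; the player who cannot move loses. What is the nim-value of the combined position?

Grundy values for heap A (subtraction set {1, 2, 3}):
k:     0  1  2  3  4
g(k):  0  1  2  3  0
So g(4) = 0.
Heap B is a plain Nim heap of size 5, so its Grundy value is 5.
Heap C is a plain Nim heap of size 7, so its Grundy value is 7.
The value of a disjunctive sum is the nim-sum of the parts.
Combined value = 0 XOR 5 XOR 7 = 2.

2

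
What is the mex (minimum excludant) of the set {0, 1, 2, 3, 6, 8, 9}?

4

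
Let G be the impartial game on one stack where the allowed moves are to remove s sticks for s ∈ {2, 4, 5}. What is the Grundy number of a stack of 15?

0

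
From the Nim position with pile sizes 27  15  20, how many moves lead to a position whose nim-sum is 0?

0

Nim-sum: 27 ^ 15 ^ 20 = 0.
The nim-sum is already 0, so every move leaves a nonzero nim-sum — there are no winning moves.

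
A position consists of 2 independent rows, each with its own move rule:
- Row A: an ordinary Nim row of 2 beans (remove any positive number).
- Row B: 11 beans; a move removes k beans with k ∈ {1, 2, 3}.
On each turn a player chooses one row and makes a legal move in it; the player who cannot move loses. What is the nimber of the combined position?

Row A is a plain Nim row of size 2, so its Grundy value is 2.
For row B, compute g(0), g(1), … with moves {1, 2, 3}:
k:     0  1  2  3  4  5  6  7  8  9 10 11
g(k):  0  1  2  3  0  1  2  3  0  1  2  3
So g(11) = 3.
By the Sprague-Grundy theorem, the Grundy value of a sum of independent games is the XOR of the component values.
Combined value = 2 ⊕ 3 = 1.

1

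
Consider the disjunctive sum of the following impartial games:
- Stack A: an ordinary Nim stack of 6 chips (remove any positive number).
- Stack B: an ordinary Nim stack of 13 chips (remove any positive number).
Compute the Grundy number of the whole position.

Stack A is a plain Nim stack of size 6, so its Grundy value is 6.
Stack B is a plain Nim stack of size 13, so its Grundy value is 13.
The value of a disjunctive sum is the nim-sum of the parts.
Combined value = 6 XOR 13 = 11.

11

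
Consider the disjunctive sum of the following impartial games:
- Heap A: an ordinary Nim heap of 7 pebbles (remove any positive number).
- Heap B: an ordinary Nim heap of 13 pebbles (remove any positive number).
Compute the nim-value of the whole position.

Heap A is a plain Nim heap of size 7, so its Grundy value is 7.
Heap B is a plain Nim heap of size 13, so its Grundy value is 13.
The value of a disjunctive sum is the nim-sum of the parts.
Combined value = 7 ⊕ 13 = 10.

10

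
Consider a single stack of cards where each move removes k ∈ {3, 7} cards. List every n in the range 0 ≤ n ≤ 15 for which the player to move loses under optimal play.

Compute g(0), g(1), … for moves {3, 7}:
k:     0  1  2  3  4  5  6  7  8  9 10 11 12 13 14 15
g(k):  0  0  0  1  1  1  0  2  2  1  0  0  0  1  1  1
The P-positions (g = 0) in 0..15 are 0, 1, 2, 6, 10, 11, 12.

0, 1, 2, 6, 10, 11, 12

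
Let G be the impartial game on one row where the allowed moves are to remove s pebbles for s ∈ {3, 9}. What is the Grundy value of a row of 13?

0

Grundy values for subtraction set {3, 9}:
g(0) = mex{} = 0
g(1) = mex{} = 0
g(2) = mex{} = 0
g(3) = mex{0} = 1
g(4) = mex{0} = 1
g(5) = mex{0} = 1
g(6) = mex{1} = 0
g(7) = mex{1} = 0
g(8) = mex{1} = 0
g(9) = mex{0} = 1
g(10) = mex{0} = 1
g(11) = mex{0} = 1
g(12) = mex{1} = 0
g(13) = mex{1} = 0
So g(13) = 0.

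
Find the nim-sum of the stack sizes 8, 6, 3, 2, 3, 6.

10

Nim-sum: 8 ⊕ 6 ⊕ 3 ⊕ 2 ⊕ 3 ⊕ 6 = 10.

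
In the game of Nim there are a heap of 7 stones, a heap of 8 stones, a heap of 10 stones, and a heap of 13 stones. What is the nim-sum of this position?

Nim-sum: 7 ^ 8 ^ 10 ^ 13 = 8.

8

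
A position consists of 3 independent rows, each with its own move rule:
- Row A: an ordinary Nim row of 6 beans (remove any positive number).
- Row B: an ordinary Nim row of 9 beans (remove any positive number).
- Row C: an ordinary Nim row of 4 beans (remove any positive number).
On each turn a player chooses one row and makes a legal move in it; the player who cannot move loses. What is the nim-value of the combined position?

11

Row A is a plain Nim row of size 6, so its Grundy value is 6.
Row B is a plain Nim row of size 9, so its Grundy value is 9.
Row C is a plain Nim row of size 4, so its Grundy value is 4.
The value of a disjunctive sum is the nim-sum of the parts.
Combined value = 6 XOR 9 XOR 4 = 11.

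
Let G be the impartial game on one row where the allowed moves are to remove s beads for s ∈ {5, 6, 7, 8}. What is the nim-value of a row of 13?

0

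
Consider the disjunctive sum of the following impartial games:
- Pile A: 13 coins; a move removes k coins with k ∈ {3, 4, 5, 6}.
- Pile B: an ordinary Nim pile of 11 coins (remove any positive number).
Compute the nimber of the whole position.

For pile A, compute g(0), g(1), … with moves {3, 4, 5, 6}:
k:     0  1  2  3  4  5  6  7  8  9 10 11 12 13
g(k):  0  0  0  1  1  1  2  2  2  0  0  0  1  1
So g(13) = 1.
Pile B is a plain Nim pile of size 11, so its Grundy value is 11.
By the Sprague-Grundy theorem, the Grundy value of a sum of independent games is the XOR of the component values.
Combined value = 1 XOR 11 = 10.

10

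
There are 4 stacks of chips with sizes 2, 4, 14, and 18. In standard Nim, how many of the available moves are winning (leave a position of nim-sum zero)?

Nim-sum: 2 ^ 4 ^ 14 ^ 18 = 26.
The overall nim-sum is X = 26. A stack of size p has a winning move iff p XOR X < p (reduce it to p XOR X).
  2: 2 XOR 26 = 24 ≥ 2 — no move.
  4: 4 XOR 26 = 30 ≥ 4 — no move.
  14: 14 XOR 26 = 20 ≥ 14 — no move.
  18: 18 XOR 26 = 8 < 18 — winning move (to 8).
That gives 1 winning move.

1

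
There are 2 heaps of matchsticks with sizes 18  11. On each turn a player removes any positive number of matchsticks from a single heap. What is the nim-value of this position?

Nim-sum: 18 XOR 11 = 25.

25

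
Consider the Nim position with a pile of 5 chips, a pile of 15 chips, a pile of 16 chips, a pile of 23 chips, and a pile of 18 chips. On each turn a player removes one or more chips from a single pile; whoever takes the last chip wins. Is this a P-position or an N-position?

N-position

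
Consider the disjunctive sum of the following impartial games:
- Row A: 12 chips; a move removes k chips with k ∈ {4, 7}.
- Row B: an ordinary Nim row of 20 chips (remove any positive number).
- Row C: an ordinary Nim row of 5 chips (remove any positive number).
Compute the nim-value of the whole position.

17

For row A, compute g(0), g(1), … with moves {4, 7}:
k:     0  1  2  3  4  5  6  7  8  9 10 11 12
g(k):  0  0  0  0  1  1  1  1  2  2  2  0  0
So g(12) = 0.
Row B is a plain Nim row of size 20, so its Grundy value is 20.
Row C is a plain Nim row of size 5, so its Grundy value is 5.
By the Sprague-Grundy theorem, the Grundy value of a sum of independent games is the XOR of the component values.
Combined value = 0 ⊕ 20 ⊕ 5 = 17.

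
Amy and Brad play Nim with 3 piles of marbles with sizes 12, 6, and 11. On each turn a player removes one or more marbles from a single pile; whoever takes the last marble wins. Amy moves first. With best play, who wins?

Amy wins

Bitwise XOR of the heap sizes:
  1100  (12)
  0110  (6)
  1011  (11)
  ----
  0001  (1)
The nim-sum is 1 ≠ 0, so this is an N-position: the player to move can win; Amy has a winning move.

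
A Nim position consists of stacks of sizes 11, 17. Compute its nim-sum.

26

Compute the nim-sum pairwise:
11 ⊕ 17 = 26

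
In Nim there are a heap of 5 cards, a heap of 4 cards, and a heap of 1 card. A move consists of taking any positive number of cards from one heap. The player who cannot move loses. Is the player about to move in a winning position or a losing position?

Compute the nim-sum pairwise:
5 XOR 4 = 1
1 XOR 1 = 0
The nim-sum is 0, so this is a P-position: the player to move is in a losing position under optimal play.

Losing position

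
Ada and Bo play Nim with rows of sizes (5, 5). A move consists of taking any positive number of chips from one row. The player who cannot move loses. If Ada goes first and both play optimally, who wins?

Bo wins

Bitwise XOR of the heap sizes:
  101  (5)
  101  (5)
  ---
  000  (0)
The nim-sum is 0, so this is a P-position: the player to move is in a losing position under optimal play; Ada is about to move from it and so loses — Bo wins.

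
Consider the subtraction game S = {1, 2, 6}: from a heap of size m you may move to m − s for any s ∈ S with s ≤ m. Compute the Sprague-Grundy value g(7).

0

Build the Grundy sequence with g(k) = mex{g(k−s) : s ∈ {1, 2, 6}, s ≤ k}:
g(0) = mex{} = 0
g(1) = mex{0} = 1
g(2) = mex{0,1} = 2
g(3) = mex{1,2} = 0
g(4) = mex{0,2} = 1
g(5) = mex{0,1} = 2
g(6) = mex{0,1,2} = 3
g(7) = mex{1,2,3} = 0
So g(7) = 0.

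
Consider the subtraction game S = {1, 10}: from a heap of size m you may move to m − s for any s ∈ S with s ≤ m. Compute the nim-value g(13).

0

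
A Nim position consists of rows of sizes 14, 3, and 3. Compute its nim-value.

Nim-sum: 14 ⊕ 3 ⊕ 3 = 14.

14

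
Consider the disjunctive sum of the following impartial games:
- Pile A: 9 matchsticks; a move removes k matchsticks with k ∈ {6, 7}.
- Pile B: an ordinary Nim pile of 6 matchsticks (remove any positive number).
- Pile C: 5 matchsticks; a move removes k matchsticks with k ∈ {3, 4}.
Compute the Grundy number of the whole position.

6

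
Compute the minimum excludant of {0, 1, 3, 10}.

The values 0, 1 are all present; 2 is the first non-negative integer missing from the set.

2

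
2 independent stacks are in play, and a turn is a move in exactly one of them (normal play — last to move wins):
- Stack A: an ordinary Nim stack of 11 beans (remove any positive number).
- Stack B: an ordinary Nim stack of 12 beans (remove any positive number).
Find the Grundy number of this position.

7

Stack A is a plain Nim stack of size 11, so its Grundy value is 11.
Stack B is a plain Nim stack of size 12, so its Grundy value is 12.
By the Sprague-Grundy theorem, the Grundy value of a sum of independent games is the XOR of the component values.
Combined value = 11 XOR 12 = 7.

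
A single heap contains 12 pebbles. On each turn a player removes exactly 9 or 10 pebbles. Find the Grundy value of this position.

1

Compute g(0), g(1), … for moves {9, 10}:
g(0) = mex{} = 0
g(1) = mex{} = 0
g(2) = mex{} = 0
g(3) = mex{} = 0
g(4) = mex{} = 0
g(5) = mex{} = 0
g(6) = mex{} = 0
g(7) = mex{} = 0
g(8) = mex{} = 0
g(9) = mex{0} = 1
g(10) = mex{0} = 1
g(11) = mex{0} = 1
g(12) = mex{0} = 1
So g(12) = 1.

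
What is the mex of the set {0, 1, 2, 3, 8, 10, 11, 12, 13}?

4

The values 0, 1, 2, 3 are all present; 4 is the first non-negative integer missing from the set.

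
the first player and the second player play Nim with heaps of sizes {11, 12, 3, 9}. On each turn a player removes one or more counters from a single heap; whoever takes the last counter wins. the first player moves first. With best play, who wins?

the first player wins

Write each in binary and XOR column by column:
  1011  (11)
  1100  (12)
  0011  (3)
  1001  (9)
  ----
  1101  (13)
The nim-sum is 13 ≠ 0, so this is an N-position: the player to move can win; the first player has a winning move.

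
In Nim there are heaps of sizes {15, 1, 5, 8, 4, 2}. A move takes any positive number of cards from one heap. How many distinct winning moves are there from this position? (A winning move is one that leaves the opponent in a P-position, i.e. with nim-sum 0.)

3

Nim-sum: 15 XOR 1 XOR 5 XOR 8 XOR 4 XOR 2 = 5.
The overall nim-sum is X = 5. A heap of size p has a winning move iff p XOR X < p (reduce it to p XOR X).
  15: 15 XOR 5 = 10 < 15 — winning move (to 10).
  1: 1 XOR 5 = 4 ≥ 1 — no move.
  5: 5 XOR 5 = 0 < 5 — winning move (to 0).
  8: 8 XOR 5 = 13 ≥ 8 — no move.
  4: 4 XOR 5 = 1 < 4 — winning move (to 1).
  2: 2 XOR 5 = 7 ≥ 2 — no move.
That gives 3 winning moves.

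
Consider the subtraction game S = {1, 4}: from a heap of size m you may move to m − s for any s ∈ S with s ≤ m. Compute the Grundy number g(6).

1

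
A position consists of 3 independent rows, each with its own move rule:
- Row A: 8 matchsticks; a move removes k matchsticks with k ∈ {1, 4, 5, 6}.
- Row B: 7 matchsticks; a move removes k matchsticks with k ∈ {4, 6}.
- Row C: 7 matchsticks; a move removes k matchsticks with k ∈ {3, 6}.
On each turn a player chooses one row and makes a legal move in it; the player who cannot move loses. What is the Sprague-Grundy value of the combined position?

For row A, compute g(0), g(1), … with moves {1, 4, 5, 6}:
k:     0  1  2  3  4  5  6  7  8
g(k):  0  1  0  1  2  3  2  3  4
So g(8) = 4.
For row B, compute g(0), g(1), … with moves {4, 6}:
k:     0  1  2  3  4  5  6  7
g(k):  0  0  0  0  1  1  1  1
So g(7) = 1.
For row C, compute g(0), g(1), … with moves {3, 6}:
g(0) = mex{} = 0
g(1) = mex{} = 0
g(2) = mex{} = 0
g(3) = mex{0} = 1
g(4) = mex{0} = 1
g(5) = mex{0} = 1
g(6) = mex{0,1} = 2
g(7) = mex{0,1} = 2
So g(7) = 2.
The value of a disjunctive sum is the nim-sum of the parts.
Combined value = 4 ⊕ 1 ⊕ 2 = 7.

7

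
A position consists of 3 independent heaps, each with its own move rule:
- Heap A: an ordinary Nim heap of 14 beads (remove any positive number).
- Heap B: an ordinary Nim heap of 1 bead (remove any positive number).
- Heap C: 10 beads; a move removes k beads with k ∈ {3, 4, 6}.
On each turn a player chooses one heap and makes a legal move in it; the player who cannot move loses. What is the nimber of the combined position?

Heap A is a plain Nim heap of size 14, so its Grundy value is 14.
Heap B is a plain Nim heap of size 1, so its Grundy value is 1.
Grundy values for heap C (subtraction set {3, 4, 6}):
k:     0  1  2  3  4  5  6  7  8  9 10
g(k):  0  0  0  1  1  1  2  2  2  0  0
So g(10) = 0.
By the Sprague-Grundy theorem, the Grundy value of a sum of independent games is the XOR of the component values.
Combined value = 14 XOR 1 XOR 0 = 15.

15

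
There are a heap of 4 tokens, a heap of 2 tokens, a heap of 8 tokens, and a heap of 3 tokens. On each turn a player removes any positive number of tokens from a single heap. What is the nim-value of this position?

13

Write each in binary and XOR column by column:
  0100  (4)
  0010  (2)
  1000  (8)
  0011  (3)
  ----
  1101  (13)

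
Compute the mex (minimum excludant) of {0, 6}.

0 is in the set but 1 is not, so the mex is 1.

1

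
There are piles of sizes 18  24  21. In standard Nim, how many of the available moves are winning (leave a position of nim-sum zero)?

3

Compute the nim-sum pairwise:
18 XOR 24 = 10
10 XOR 21 = 31
The overall nim-sum is X = 31. A pile of size p has a winning move iff p XOR X < p (reduce it to p XOR X).
  18: 18 XOR 31 = 13 < 18 — winning move (to 13).
  24: 24 XOR 31 = 7 < 24 — winning move (to 7).
  21: 21 XOR 31 = 10 < 21 — winning move (to 10).
That gives 3 winning moves.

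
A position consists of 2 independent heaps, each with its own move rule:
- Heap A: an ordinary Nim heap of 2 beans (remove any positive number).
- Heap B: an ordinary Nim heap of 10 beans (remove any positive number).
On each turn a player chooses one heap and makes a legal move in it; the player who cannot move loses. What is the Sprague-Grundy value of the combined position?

8

Heap A is a plain Nim heap of size 2, so its Grundy value is 2.
Heap B is a plain Nim heap of size 10, so its Grundy value is 10.
By the Sprague-Grundy theorem, the Grundy value of a sum of independent games is the XOR of the component values.
Combined value = 2 ⊕ 10 = 8.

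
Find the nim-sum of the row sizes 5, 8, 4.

9

Write each in binary and XOR column by column:
  0101  (5)
  1000  (8)
  0100  (4)
  ----
  1001  (9)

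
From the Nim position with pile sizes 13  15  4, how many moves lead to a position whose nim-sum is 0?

3

Compute the nim-sum pairwise:
13 XOR 15 = 2
2 XOR 4 = 6
The overall nim-sum is X = 6. A pile of size p has a winning move iff p XOR X < p (reduce it to p XOR X).
  13: 13 XOR 6 = 11 < 13 — winning move (to 11).
  15: 15 XOR 6 = 9 < 15 — winning move (to 9).
  4: 4 XOR 6 = 2 < 4 — winning move (to 2).
That gives 3 winning moves.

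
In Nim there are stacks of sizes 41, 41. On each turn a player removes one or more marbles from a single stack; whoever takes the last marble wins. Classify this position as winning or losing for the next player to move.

Losing position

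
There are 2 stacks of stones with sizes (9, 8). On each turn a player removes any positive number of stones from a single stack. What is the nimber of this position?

Nim-sum: 9 ⊕ 8 = 1.

1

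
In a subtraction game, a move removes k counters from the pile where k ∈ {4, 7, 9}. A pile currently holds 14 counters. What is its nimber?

Compute g(0), g(1), … for moves {4, 7, 9}:
k:     0  1  2  3  4  5  6  7  8  9 10 11 12 13 14
g(k):  0  0  0  0  1  1  1  1  2  2  2  2  3  0  0
So g(14) = 0.

0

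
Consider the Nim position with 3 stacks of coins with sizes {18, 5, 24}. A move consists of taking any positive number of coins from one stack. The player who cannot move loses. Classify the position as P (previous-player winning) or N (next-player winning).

Nim-sum: 18 ⊕ 5 ⊕ 24 = 15.
The nim-sum is 15 ≠ 0, so this is an N-position: the player to move can win.

N-position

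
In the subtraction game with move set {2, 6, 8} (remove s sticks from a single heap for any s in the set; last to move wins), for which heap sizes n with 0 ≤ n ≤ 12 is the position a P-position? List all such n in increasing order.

Grundy values for subtraction set {2, 6, 8}:
k:     0  1  2  3  4  5  6  7  8  9 10 11 12
g(k):  0  0  1  1  0  0  1  1  2  2  3  3  2
The P-positions (g = 0) in 0..12 are 0, 1, 4, 5.

0, 1, 4, 5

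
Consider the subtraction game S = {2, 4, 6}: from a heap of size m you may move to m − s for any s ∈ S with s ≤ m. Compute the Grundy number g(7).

Grundy values for subtraction set {2, 4, 6}:
k:     0  1  2  3  4  5  6  7
g(k):  0  0  1  1  2  2  3  3
So g(7) = 3.

3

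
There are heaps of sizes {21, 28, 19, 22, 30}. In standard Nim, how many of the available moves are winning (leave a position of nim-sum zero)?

5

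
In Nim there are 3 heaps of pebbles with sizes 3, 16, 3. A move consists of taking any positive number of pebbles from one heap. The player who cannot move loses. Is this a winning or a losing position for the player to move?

Winning position

Compute the nim-sum pairwise:
3 ^ 16 = 19
19 ^ 3 = 16
The nim-sum is 16 ≠ 0, so this is an N-position: the player to move can win.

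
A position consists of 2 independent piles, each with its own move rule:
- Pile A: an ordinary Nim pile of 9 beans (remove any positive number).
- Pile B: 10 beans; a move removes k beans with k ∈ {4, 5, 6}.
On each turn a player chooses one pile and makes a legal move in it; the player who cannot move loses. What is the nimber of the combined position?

9

Pile A is a plain Nim pile of size 9, so its Grundy value is 9.
Build the Grundy sequence for pile B with g(k) = mex{g(k−s) : s ∈ {4, 5, 6}, s ≤ k}:
k:     0  1  2  3  4  5  6  7  8  9 10
g(k):  0  0  0  0  1  1  1  1  2  2  0
So g(10) = 0.
By the Sprague-Grundy theorem, the Grundy value of a sum of independent games is the XOR of the component values.
Combined value = 9 XOR 0 = 9.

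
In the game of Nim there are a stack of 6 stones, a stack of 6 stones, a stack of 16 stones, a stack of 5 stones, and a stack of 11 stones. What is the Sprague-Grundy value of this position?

30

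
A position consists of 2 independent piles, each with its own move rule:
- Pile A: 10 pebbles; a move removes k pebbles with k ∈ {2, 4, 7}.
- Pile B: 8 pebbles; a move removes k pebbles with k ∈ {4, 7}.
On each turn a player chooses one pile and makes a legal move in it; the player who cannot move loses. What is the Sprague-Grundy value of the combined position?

For pile A, compute g(0), g(1), … with moves {2, 4, 7}:
k:     0  1  2  3  4  5  6  7  8  9 10
g(k):  0  0  1  1  2  2  0  3  1  0  2
So g(10) = 2.
Grundy values for pile B (subtraction set {4, 7}):
g(0) = mex{} = 0
g(1) = mex{} = 0
g(2) = mex{} = 0
g(3) = mex{} = 0
g(4) = mex{0} = 1
g(5) = mex{0} = 1
g(6) = mex{0} = 1
g(7) = mex{0} = 1
g(8) = mex{0,1} = 2
So g(8) = 2.
By the Sprague-Grundy theorem, the Grundy value of a sum of independent games is the XOR of the component values.
Combined value = 2 XOR 2 = 0.

0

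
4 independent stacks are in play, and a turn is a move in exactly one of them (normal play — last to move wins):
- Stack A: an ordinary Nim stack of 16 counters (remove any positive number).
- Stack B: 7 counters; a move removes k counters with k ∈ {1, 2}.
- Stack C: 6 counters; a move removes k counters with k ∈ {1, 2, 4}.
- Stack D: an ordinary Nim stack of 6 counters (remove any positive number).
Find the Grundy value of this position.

23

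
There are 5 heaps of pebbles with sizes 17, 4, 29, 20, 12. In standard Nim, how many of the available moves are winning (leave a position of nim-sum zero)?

3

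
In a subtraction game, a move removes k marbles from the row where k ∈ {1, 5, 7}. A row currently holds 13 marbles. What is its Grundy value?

1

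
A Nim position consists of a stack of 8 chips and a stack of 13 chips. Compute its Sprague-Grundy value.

Nim-sum: 8 ^ 13 = 5.

5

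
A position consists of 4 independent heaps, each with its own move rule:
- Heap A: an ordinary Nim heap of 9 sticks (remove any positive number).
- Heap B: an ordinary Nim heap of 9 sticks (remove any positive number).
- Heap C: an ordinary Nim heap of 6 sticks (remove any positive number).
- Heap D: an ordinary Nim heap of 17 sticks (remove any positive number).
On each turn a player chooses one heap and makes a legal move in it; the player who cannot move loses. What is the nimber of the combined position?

Heap A is a plain Nim heap of size 9, so its Grundy value is 9.
Heap B is a plain Nim heap of size 9, so its Grundy value is 9.
Heap C is a plain Nim heap of size 6, so its Grundy value is 6.
Heap D is a plain Nim heap of size 17, so its Grundy value is 17.
The value of a disjunctive sum is the nim-sum of the parts.
Combined value = 9 XOR 9 XOR 6 XOR 17 = 23.

23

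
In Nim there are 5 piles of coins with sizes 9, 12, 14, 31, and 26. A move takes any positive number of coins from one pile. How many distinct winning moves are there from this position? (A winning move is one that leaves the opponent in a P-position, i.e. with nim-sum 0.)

5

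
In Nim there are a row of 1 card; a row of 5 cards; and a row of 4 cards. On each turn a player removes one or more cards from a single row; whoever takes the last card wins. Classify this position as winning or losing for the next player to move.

Write each in binary and XOR column by column:
  001  (1)
  101  (5)
  100  (4)
  ---
  000  (0)
The nim-sum is 0, so this is a P-position: the player to move is in a losing position under optimal play.

Losing position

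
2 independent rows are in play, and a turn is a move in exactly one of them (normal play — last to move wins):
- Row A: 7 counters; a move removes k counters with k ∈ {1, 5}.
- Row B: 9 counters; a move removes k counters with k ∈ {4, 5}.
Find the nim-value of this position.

1

Build the Grundy sequence for row A with g(k) = mex{g(k−s) : s ∈ {1, 5}, s ≤ k}:
k:     0  1  2  3  4  5  6  7
g(k):  0  1  0  1  0  1  0  1
So g(7) = 1.
For row B, compute g(0), g(1), … with moves {4, 5}:
g(0) = mex{} = 0
g(1) = mex{} = 0
g(2) = mex{} = 0
g(3) = mex{} = 0
g(4) = mex{0} = 1
g(5) = mex{0} = 1
g(6) = mex{0} = 1
g(7) = mex{0} = 1
g(8) = mex{0,1} = 2
g(9) = mex{1} = 0
So g(9) = 0.
By the Sprague-Grundy theorem, the Grundy value of a sum of independent games is the XOR of the component values.
Combined value = 1 ⊕ 0 = 1.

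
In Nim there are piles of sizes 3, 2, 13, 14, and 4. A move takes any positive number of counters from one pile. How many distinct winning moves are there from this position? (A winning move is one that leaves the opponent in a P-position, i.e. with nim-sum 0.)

Bitwise XOR of the heap sizes:
  0011  (3)
  0010  (2)
  1101  (13)
  1110  (14)
  0100  (4)
  ----
  0110  (6)
The overall nim-sum is X = 6. A pile of size p has a winning move iff p XOR X < p (reduce it to p XOR X).
  3: 3 XOR 6 = 5 ≥ 3 — no move.
  2: 2 XOR 6 = 4 ≥ 2 — no move.
  13: 13 XOR 6 = 11 < 13 — winning move (to 11).
  14: 14 XOR 6 = 8 < 14 — winning move (to 8).
  4: 4 XOR 6 = 2 < 4 — winning move (to 2).
That gives 3 winning moves.

3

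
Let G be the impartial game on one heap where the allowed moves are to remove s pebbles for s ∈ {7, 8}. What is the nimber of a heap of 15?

0

Grundy values for subtraction set {7, 8}:
k:     0  1  2  3  4  5  6  7  8  9 10 11 12 13 14 15
g(k):  0  0  0  0  0  0  0  1  1  1  1  1  1  1  2  0
So g(15) = 0.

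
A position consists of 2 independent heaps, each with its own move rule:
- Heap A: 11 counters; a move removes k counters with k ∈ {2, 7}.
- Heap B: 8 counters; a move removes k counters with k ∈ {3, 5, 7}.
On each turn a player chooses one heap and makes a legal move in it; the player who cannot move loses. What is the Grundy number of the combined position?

3

Grundy values for heap A (subtraction set {2, 7}):
g(0) = mex{} = 0
g(1) = mex{} = 0
g(2) = mex{0} = 1
g(3) = mex{0} = 1
g(4) = mex{1} = 0
g(5) = mex{1} = 0
g(6) = mex{0} = 1
g(7) = mex{0} = 1
g(8) = mex{0,1} = 2
g(9) = mex{1} = 0
g(10) = mex{1,2} = 0
g(11) = mex{0} = 1
So g(11) = 1.
Grundy values for heap B (subtraction set {3, 5, 7}):
g(0) = mex{} = 0
g(1) = mex{} = 0
g(2) = mex{} = 0
g(3) = mex{0} = 1
g(4) = mex{0} = 1
g(5) = mex{0} = 1
g(6) = mex{0,1} = 2
g(7) = mex{0,1} = 2
g(8) = mex{0,1} = 2
So g(8) = 2.
The value of a disjunctive sum is the nim-sum of the parts.
Combined value = 1 ⊕ 2 = 3.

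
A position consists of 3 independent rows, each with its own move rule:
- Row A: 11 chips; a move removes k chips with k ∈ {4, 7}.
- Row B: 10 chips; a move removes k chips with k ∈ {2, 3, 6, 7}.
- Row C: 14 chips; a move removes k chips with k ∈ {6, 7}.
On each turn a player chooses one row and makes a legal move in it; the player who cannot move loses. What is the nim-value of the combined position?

0

Build the Grundy sequence for row A with g(k) = mex{g(k−s) : s ∈ {4, 7}, s ≤ k}:
k:     0  1  2  3  4  5  6  7  8  9 10 11
g(k):  0  0  0  0  1  1  1  1  2  2  2  0
So g(11) = 0.
For row B, compute g(0), g(1), … with moves {2, 3, 6, 7}:
g(0) = mex{} = 0
g(1) = mex{} = 0
g(2) = mex{0} = 1
g(3) = mex{0} = 1
g(4) = mex{0,1} = 2
g(5) = mex{1} = 0
g(6) = mex{0,1,2} = 3
g(7) = mex{0,2} = 1
g(8) = mex{0,1,3} = 2
g(9) = mex{1,3} = 0
g(10) = mex{1,2} = 0
So g(10) = 0.
Build the Grundy sequence for row C with g(k) = mex{g(k−s) : s ∈ {6, 7}, s ≤ k}:
k:     0  1  2  3  4  5  6  7  8  9 10 11 12 13 14
g(k):  0  0  0  0  0  0  1  1  1  1  1  1  2  0  0
So g(14) = 0.
The value of a disjunctive sum is the nim-sum of the parts.
Combined value = 0 ⊕ 0 ⊕ 0 = 0.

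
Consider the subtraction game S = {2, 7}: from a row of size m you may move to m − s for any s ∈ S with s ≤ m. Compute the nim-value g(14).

0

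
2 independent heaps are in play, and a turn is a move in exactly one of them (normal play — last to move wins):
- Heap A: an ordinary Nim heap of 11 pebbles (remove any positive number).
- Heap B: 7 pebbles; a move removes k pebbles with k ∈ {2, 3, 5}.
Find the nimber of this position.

11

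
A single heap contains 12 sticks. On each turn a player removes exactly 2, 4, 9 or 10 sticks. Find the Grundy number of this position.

Grundy values for subtraction set {2, 4, 9, 10}:
g(0) = mex{} = 0
g(1) = mex{} = 0
g(2) = mex{0} = 1
g(3) = mex{0} = 1
g(4) = mex{0,1} = 2
g(5) = mex{0,1} = 2
g(6) = mex{1,2} = 0
g(7) = mex{1,2} = 0
g(8) = mex{0,2} = 1
g(9) = mex{0,2} = 1
g(10) = mex{0,1} = 2
g(11) = mex{0,1} = 2
g(12) = mex{1,2} = 0
So g(12) = 0.

0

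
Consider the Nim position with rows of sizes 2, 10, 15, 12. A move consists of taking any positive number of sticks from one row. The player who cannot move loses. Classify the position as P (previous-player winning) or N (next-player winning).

Nim-sum: 2 XOR 10 XOR 15 XOR 12 = 11.
The nim-sum is 11 ≠ 0, so this is an N-position: the player to move can win.

N-position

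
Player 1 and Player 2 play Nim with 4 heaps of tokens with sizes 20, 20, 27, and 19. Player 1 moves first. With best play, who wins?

Player 1 wins

In binary:
  10100  (20)
  10100  (20)
  11011  (27)
  10011  (19)
  -----
  01000  (8)
The nim-sum is 8 ≠ 0, so this is an N-position: the player to move can win; Player 1 has a winning move.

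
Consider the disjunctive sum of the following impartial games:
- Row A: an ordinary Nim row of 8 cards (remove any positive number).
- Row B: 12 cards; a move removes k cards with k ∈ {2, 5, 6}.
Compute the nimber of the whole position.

Row A is a plain Nim row of size 8, so its Grundy value is 8.
For row B, compute g(0), g(1), … with moves {2, 5, 6}:
k:     0  1  2  3  4  5  6  7  8  9 10 11 12
g(k):  0  0  1  1  0  2  1  3  0  2  1  0  0
So g(12) = 0.
The value of a disjunctive sum is the nim-sum of the parts.
Combined value = 8 XOR 0 = 8.

8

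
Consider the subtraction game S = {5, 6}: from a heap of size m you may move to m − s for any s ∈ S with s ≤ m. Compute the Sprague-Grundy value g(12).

0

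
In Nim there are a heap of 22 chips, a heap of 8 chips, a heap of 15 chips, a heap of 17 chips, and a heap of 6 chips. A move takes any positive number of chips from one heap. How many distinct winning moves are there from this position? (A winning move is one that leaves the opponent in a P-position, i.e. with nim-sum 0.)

Nim-sum: 22 XOR 8 XOR 15 XOR 17 XOR 6 = 6.
The overall nim-sum is X = 6. A heap of size p has a winning move iff p XOR X < p (reduce it to p XOR X).
  22: 22 XOR 6 = 16 < 22 — winning move (to 16).
  8: 8 XOR 6 = 14 ≥ 8 — no move.
  15: 15 XOR 6 = 9 < 15 — winning move (to 9).
  17: 17 XOR 6 = 23 ≥ 17 — no move.
  6: 6 XOR 6 = 0 < 6 — winning move (to 0).
That gives 3 winning moves.

3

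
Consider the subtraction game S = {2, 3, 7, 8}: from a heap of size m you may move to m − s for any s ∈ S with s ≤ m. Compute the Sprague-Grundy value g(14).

Grundy values for subtraction set {2, 3, 7, 8}:
k:     0  1  2  3  4  5  6  7  8  9 10 11 12 13 14
g(k):  0  0  1  1  2  0  0  1  1  2  0  0  1  1  2
So g(14) = 2.

2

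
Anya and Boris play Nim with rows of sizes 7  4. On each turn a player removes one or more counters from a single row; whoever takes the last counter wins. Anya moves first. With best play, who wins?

Compute the nim-sum pairwise:
7 ^ 4 = 3
The nim-sum is 3 ≠ 0, so this is an N-position: the player to move can win; Anya has a winning move.

Anya wins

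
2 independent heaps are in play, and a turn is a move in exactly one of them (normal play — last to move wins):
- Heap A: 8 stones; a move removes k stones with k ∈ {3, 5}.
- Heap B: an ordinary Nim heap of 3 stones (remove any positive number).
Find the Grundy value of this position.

3

Build the Grundy sequence for heap A with g(k) = mex{g(k−s) : s ∈ {3, 5}, s ≤ k}:
k:     0  1  2  3  4  5  6  7  8
g(k):  0  0  0  1  1  1  2  2  0
So g(8) = 0.
Heap B is a plain Nim heap of size 3, so its Grundy value is 3.
The value of a disjunctive sum is the nim-sum of the parts.
Combined value = 0 XOR 3 = 3.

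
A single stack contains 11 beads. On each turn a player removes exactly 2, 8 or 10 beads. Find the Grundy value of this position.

Compute g(0), g(1), … for moves {2, 8, 10}:
k:     0  1  2  3  4  5  6  7  8  9 10 11
g(k):  0  0  1  1  0  0  1  1  2  2  3  3
So g(11) = 3.

3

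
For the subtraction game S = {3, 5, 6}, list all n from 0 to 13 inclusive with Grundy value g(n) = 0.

Compute g(0), g(1), … for moves {3, 5, 6}:
g(0) = mex{} = 0
g(1) = mex{} = 0
g(2) = mex{} = 0
g(3) = mex{0} = 1
g(4) = mex{0} = 1
g(5) = mex{0} = 1
g(6) = mex{0,1} = 2
g(7) = mex{0,1} = 2
g(8) = mex{0,1} = 2
g(9) = mex{1,2} = 0
g(10) = mex{1,2} = 0
g(11) = mex{1,2} = 0
g(12) = mex{0,2} = 1
g(13) = mex{0,2} = 1
The P-positions (g = 0) in 0..13 are 0, 1, 2, 9, 10, 11.

0, 1, 2, 9, 10, 11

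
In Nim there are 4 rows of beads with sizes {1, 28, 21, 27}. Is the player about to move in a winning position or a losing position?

Compute the nim-sum pairwise:
1 XOR 28 = 29
29 XOR 21 = 8
8 XOR 27 = 19
The nim-sum is 19 ≠ 0, so this is an N-position: the player to move can win.

Winning position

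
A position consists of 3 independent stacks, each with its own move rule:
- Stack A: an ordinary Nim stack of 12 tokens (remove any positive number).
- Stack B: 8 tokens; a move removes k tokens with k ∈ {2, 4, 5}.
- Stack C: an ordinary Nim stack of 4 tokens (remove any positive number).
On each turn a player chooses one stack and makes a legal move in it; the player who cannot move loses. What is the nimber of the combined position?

Stack A is a plain Nim stack of size 12, so its Grundy value is 12.
Grundy values for stack B (subtraction set {2, 4, 5}):
g(0) = mex{} = 0
g(1) = mex{} = 0
g(2) = mex{0} = 1
g(3) = mex{0} = 1
g(4) = mex{0,1} = 2
g(5) = mex{0,1} = 2
g(6) = mex{0,1,2} = 3
g(7) = mex{1,2} = 0
g(8) = mex{1,2,3} = 0
So g(8) = 0.
Stack C is a plain Nim stack of size 4, so its Grundy value is 4.
The value of a disjunctive sum is the nim-sum of the parts.
Combined value = 12 XOR 0 XOR 4 = 8.

8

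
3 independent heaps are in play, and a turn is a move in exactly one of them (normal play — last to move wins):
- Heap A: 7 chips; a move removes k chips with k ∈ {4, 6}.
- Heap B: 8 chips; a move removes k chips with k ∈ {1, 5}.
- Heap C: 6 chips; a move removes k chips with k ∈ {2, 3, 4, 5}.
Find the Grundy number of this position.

Grundy values for heap A (subtraction set {4, 6}):
k:     0  1  2  3  4  5  6  7
g(k):  0  0  0  0  1  1  1  1
So g(7) = 1.
For heap B, compute g(0), g(1), … with moves {1, 5}:
k:     0  1  2  3  4  5  6  7  8
g(k):  0  1  0  1  0  1  0  1  0
So g(8) = 0.
Grundy values for heap C (subtraction set {2, 3, 4, 5}):
g(0) = mex{} = 0
g(1) = mex{} = 0
g(2) = mex{0} = 1
g(3) = mex{0} = 1
g(4) = mex{0,1} = 2
g(5) = mex{0,1} = 2
g(6) = mex{0,1,2} = 3
So g(6) = 3.
The value of a disjunctive sum is the nim-sum of the parts.
Combined value = 1 XOR 0 XOR 3 = 2.

2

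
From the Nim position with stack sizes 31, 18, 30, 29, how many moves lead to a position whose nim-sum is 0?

3

Compute the nim-sum pairwise:
31 ⊕ 18 = 13
13 ⊕ 30 = 19
19 ⊕ 29 = 14
The overall nim-sum is X = 14. A stack of size p has a winning move iff p XOR X < p (reduce it to p XOR X).
  31: 31 XOR 14 = 17 < 31 — winning move (to 17).
  18: 18 XOR 14 = 28 ≥ 18 — no move.
  30: 30 XOR 14 = 16 < 30 — winning move (to 16).
  29: 29 XOR 14 = 19 < 29 — winning move (to 19).
That gives 3 winning moves.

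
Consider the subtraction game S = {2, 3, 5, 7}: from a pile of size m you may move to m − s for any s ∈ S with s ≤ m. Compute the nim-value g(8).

4

Compute g(0), g(1), … for moves {2, 3, 5, 7}:
k:     0  1  2  3  4  5  6  7  8
g(k):  0  0  1  1  2  2  3  3  4
So g(8) = 4.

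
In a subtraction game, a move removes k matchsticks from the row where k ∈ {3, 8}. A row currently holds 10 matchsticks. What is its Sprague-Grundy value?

Compute g(0), g(1), … for moves {3, 8}:
g(0) = mex{} = 0
g(1) = mex{} = 0
g(2) = mex{} = 0
g(3) = mex{0} = 1
g(4) = mex{0} = 1
g(5) = mex{0} = 1
g(6) = mex{1} = 0
g(7) = mex{1} = 0
g(8) = mex{0,1} = 2
g(9) = mex{0} = 1
g(10) = mex{0} = 1
So g(10) = 1.

1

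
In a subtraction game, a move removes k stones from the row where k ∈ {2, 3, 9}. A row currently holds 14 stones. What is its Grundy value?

1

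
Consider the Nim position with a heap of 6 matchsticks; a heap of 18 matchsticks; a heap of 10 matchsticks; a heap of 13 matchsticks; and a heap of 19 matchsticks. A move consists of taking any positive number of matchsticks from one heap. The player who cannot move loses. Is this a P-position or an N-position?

P-position

Nim-sum: 6 ^ 18 ^ 10 ^ 13 ^ 19 = 0.
The nim-sum is 0, so this is a P-position: the player to move is in a losing position under optimal play.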